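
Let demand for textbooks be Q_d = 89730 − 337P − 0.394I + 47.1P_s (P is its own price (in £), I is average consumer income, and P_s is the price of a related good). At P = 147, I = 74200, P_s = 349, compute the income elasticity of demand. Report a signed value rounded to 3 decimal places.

-1.067

At the given values, Q_d = 89730 − 337(147) − 0.394(74200) + 47.1(349) = 27394.1.
∂Q_d/∂I = -0.394.
E = (-0.394) × (74200/27394.1) = -1.06719…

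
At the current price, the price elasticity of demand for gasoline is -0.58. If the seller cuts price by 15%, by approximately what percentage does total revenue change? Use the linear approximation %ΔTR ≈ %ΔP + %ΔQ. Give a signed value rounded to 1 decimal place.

-6.3%

%ΔQ ≈ Ed × %ΔP = (-0.58) × (-15%) = +8.7000%
%ΔTR ≈ %ΔP + %ΔQ = (-15%) + (+8.7000%) = -6.3000%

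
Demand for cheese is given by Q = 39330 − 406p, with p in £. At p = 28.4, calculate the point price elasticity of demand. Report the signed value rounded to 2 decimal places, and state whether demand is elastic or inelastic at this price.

dQ/dp = −406. At p = 28.4, Q = 39330 − 406(28.4) = 27799.6.
Ed = (dQ/dp)·(p/Q) = −406 × (28.4/27799.6) = -0.4147…
|Ed| = 0.41 < 1, so demand is inelastic.

-0.41; inelastic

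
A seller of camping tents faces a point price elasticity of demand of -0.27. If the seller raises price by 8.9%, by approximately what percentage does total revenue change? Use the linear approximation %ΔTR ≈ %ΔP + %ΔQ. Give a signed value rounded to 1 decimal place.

%ΔQ ≈ Ed × %ΔP = (-0.27) × (+8.9%) = -2.4030%
%ΔTR ≈ %ΔP + %ΔQ = (+8.9%) + (-2.4030%) = +6.4970%

+6.5%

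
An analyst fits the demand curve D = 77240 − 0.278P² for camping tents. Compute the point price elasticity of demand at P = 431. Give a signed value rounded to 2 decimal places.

dD/dP = −2·0.278·P = -239.636. At P = 431, D = 25598.442.
Ed = (dD/dP)·(P/D) = (-239.636) × (431/25598.442) = -4.0347…

-4.03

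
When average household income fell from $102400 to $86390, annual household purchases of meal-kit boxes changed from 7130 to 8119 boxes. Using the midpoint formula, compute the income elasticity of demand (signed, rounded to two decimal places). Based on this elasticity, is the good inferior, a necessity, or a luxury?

-0.76; inferior

%ΔQ = (8119 − 7130)/[( 7130 + 8119)/2] = 989/7624.5 = 0.129713…
%ΔIncome = (86390 − 102400)/[( 102400 + 86390)/2] = -16010/94395 = -0.169606…
E_income = (989/7624.5) / (-16010/94395) = -0.7647…
E_income < 0 ⇒ inferior good.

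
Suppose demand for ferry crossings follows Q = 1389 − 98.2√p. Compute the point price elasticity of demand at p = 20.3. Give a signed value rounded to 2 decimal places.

-0.23

dQ/dp = −98.2/(2√p) = -10.8977. At p = 20.3, Q = 946.555.
Ed = (dQ/dp)·(p/Q) = (-10.8977) × (20.3/946.555) = -0.2337…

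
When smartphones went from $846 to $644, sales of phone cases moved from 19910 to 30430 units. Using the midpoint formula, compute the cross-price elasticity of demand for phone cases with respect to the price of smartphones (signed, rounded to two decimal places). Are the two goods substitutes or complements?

%ΔQ_{phone cases} = (30430 − 19910)/avg = 10520/25170 = 0.417957…
%ΔP_{smartphones} = (644 − 846)/avg = -202/745 = -0.271140…
E_cross = (10520/25170) / (-202/745) = -1.5414…
E_cross < 0 ⇒ the goods are complements.

-1.54; complements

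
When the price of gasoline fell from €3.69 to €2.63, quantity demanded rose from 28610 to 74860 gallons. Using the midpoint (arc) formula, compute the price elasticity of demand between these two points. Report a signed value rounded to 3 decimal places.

-2.665

%ΔQ = (74860 − 28610) / [(28610 + 74860)/2] = 46250/51735 = 0.893978…
%ΔP = (2.63 − 3.69) / [(3.69 + 2.63)/2] = -1.06/3.16 = -0.335443…
Arc Ed = %ΔQ / %ΔP = (46250/51735) / (-1.06/3.16) = -2.66506…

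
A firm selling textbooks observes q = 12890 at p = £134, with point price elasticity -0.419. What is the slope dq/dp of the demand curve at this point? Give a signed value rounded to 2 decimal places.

Ed = (dq/dp)·(p/q) ⇒ dq/dp = Ed·q/p = (-0.419)·12890/134 = -40.3052…

-40.31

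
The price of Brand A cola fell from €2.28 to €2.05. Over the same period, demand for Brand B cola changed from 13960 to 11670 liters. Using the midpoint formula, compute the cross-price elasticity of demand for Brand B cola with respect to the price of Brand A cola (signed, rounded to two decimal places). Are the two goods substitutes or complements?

1.68; substitutes

%ΔQ_{Brand B cola} = (11670 − 13960)/avg = -2290/12815 = -0.178696…
%ΔP_{Brand A cola} = (2.05 − 2.28)/avg = -0.23/2.165 = -0.106235…
E_cross = (-2290/12815) / (-0.23/2.165) = 1.6820…
E_cross > 0 ⇒ the goods are substitutes.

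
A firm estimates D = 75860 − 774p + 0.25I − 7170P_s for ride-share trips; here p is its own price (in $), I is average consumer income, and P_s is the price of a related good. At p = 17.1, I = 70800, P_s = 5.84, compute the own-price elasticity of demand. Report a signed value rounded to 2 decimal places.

-0.34

At the given values, D = 75860 − 774(17.1) + 0.25(70800) − 7170(5.84) = 38451.8.
∂D/∂p = −774.
E = (-774) × (17.1/38451.8) = -0.3442…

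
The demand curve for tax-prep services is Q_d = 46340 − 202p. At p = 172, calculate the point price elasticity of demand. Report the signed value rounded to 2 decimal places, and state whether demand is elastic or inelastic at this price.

-3.00; elastic

dQ_d/dp = −202. At p = 172, Q_d = 46340 − 202(172) = 11596.
Ed = (dQ_d/dp)·(p/Q_d) = −202 × (172/11596) = -2.9962…
|Ed| = 3.00 > 1, so demand is elastic.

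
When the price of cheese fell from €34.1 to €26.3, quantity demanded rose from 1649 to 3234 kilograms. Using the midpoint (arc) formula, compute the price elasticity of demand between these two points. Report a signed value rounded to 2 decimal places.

-2.51

%ΔQ = (3234 − 1649) / [(1649 + 3234)/2] = 1585/2441.5 = 0.649191…
%ΔP = (26.3 − 34.1) / [(34.1 + 26.3)/2] = -7.8/30.2 = -0.258278…
Arc Ed = %ΔQ / %ΔP = (1585/2441.5) / (-7.8/30.2) = -2.5135…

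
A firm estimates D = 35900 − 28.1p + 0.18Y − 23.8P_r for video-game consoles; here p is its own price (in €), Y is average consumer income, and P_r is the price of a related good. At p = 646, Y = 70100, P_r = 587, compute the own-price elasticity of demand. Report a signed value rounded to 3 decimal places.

-1.107

At the given values, D = 35900 − 28.1(646) + 0.18(70100) − 23.8(587) = 16394.8.
∂D/∂p = −28.1.
E = (-28.1) × (646/16394.8) = -1.10721…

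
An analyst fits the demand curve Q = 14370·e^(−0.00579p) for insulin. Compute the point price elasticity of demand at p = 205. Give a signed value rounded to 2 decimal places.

dQ/dp = −0.00579·Q = -25.3892. At p = 205, Q = 4385.01.
Ed = (dQ/dp)·(p/Q) = (-25.3892) × (205/4385.01) = -1.1869…

-1.19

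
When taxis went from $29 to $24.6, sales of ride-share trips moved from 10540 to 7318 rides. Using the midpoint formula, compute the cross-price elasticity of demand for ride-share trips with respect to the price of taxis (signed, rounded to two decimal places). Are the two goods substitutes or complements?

%ΔQ_{ride-share trips} = (7318 − 10540)/avg = -3222/8929 = -0.360846…
%ΔP_{taxis} = (24.6 − 29)/avg = -4.4/26.8 = -0.164179…
E_cross = (-3222/8929) / (-4.4/26.8) = 2.1978…
E_cross > 0 ⇒ the goods are substitutes.

2.20; substitutes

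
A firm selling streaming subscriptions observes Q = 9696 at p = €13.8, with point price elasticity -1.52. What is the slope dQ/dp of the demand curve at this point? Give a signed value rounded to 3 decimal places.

Ed = (dQ/dp)·(p/Q) ⇒ dQ/dp = Ed·Q/p = (-1.52)·9696/13.8 = -1067.96521…

-1067.965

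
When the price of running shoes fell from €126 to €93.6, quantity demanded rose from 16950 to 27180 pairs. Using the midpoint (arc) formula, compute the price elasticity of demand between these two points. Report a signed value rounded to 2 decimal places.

-1.57

%ΔQ = (27180 − 16950) / [(16950 + 27180)/2] = 10230/22065 = 0.463630…
%ΔP = (93.6 − 126) / [(126 + 93.6)/2] = -32.4/109.8 = -0.295081…
Arc Ed = %ΔQ / %ΔP = (10230/22065) / (-32.4/109.8) = -1.5711…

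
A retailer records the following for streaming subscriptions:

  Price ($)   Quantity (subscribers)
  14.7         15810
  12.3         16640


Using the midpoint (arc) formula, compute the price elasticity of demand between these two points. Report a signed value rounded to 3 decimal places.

%ΔQ = (16640 − 15810) / [(15810 + 16640)/2] = 830/16225 = 0.051155…
%ΔP = (12.3 − 14.7) / [(14.7 + 12.3)/2] = -2.4/13.5 = -0.177777…
Arc Ed = %ΔQ / %ΔP = (830/16225) / (-2.4/13.5) = -0.28775…

-0.288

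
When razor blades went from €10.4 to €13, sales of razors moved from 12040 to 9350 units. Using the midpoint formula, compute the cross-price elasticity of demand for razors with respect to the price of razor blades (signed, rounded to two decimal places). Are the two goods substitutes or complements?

-1.13; complements

%ΔQ_{razors} = (9350 − 12040)/avg = -2690/10695 = -0.251519…
%ΔP_{razor blades} = (13 − 10.4)/avg = 2.6/11.7 = 0.222222…
E_cross = (-2690/10695) / (2.6/11.7) = -1.1318…
E_cross < 0 ⇒ the goods are complements.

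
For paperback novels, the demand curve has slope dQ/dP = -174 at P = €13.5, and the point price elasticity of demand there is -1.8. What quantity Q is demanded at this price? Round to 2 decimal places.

1305.00

Ed = (dQ/dP)·(P/Q) ⇒ Q = (dQ/dP)·P/Ed = (-174)·13.5/(-1.8) = 1305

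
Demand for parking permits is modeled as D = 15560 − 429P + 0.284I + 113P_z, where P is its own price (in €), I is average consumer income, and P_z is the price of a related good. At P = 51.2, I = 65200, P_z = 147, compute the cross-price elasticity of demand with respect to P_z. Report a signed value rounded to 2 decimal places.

0.58

At the given values, D = 15560 − 429(51.2) + 0.284(65200) + 113(147) = 28723.
∂D/∂P_z = 113.
E = (113) × (147/28723) = 0.5783…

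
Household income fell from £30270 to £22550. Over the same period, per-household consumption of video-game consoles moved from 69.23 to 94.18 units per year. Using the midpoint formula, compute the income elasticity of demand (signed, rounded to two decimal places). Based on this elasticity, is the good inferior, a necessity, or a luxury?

-1.04; inferior

%ΔQ = (94.18 − 69.23)/[( 69.23 + 94.18)/2] = 24.95/81.705 = 0.305366…
%ΔIncome = (22550 − 30270)/[( 30270 + 22550)/2] = -7720/26410 = -0.292313…
E_income = (24.95/81.705) / (-7720/26410) = -1.0446…
E_income < 0 ⇒ inferior good.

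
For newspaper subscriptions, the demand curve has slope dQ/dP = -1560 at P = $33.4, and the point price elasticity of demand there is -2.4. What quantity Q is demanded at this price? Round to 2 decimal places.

21710.00

Ed = (dQ/dP)·(P/Q) ⇒ Q = (dQ/dP)·P/Ed = (-1560)·33.4/(-2.4) = 21710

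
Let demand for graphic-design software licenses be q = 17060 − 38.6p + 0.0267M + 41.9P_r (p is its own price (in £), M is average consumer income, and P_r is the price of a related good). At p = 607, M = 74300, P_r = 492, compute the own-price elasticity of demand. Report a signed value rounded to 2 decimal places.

-1.44

At the given values, q = 17060 − 38.6(607) + 0.0267(74300) + 41.9(492) = 16228.41.
∂q/∂p = −38.6.
E = (-38.6) × (607/16228.41) = -1.4437…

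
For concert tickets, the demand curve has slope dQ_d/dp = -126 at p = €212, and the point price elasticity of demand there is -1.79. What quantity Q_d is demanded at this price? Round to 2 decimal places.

Ed = (dQ_d/dp)·(p/Q_d) ⇒ Q_d = (dQ_d/dp)·p/Ed = (-126)·212/(-1.79) = 14922.9050…

14922.91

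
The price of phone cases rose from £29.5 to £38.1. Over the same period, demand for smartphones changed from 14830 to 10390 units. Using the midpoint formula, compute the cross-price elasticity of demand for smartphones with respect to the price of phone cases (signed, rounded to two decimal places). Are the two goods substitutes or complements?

-1.38; complements

%ΔQ_{smartphones} = (10390 − 14830)/avg = -4440/12610 = -0.352101…
%ΔP_{phone cases} = (38.1 − 29.5)/avg = 8.6/33.8 = 0.254437…
E_cross = (-4440/12610) / (8.6/33.8) = -1.3838…
E_cross < 0 ⇒ the goods are complements.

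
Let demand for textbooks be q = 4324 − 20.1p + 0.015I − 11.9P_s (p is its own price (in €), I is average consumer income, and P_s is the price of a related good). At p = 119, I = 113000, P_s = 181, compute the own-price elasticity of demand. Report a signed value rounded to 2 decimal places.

At the given values, q = 4324 − 20.1(119) + 0.015(113000) − 11.9(181) = 1473.2.
∂q/∂p = −20.1.
E = (-20.1) × (119/1473.2) = -1.6236…

-1.62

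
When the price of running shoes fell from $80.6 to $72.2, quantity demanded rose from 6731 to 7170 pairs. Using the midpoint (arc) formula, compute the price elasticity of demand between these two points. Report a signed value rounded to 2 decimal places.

%ΔQ = (7170 − 6731) / [(6731 + 7170)/2] = 439/6950.5 = 0.063160…
%ΔP = (72.2 − 80.6) / [(80.6 + 72.2)/2] = -8.4/76.4 = -0.109947…
Arc Ed = %ΔQ / %ΔP = (439/6950.5) / (-8.4/76.4) = -0.5744…

-0.57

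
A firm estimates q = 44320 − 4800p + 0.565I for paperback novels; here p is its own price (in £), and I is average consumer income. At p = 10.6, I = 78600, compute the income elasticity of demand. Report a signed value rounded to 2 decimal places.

1.17

At the given values, q = 44320 − 4800(10.6) + 0.565(78600) = 37849.
∂q/∂I = 0.565.
E = (0.565) × (78600/37849) = 1.1733…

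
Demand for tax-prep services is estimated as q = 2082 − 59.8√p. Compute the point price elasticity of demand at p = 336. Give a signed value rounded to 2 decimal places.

-0.56

dq/dp = −59.8/(2√p) = -1.63118. At p = 336, q = 985.848.
Ed = (dq/dp)·(p/q) = (-1.63118) × (336/985.848) = -0.5559…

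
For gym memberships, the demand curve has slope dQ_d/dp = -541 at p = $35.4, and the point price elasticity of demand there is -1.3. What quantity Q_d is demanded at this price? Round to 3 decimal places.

14731.846

Ed = (dQ_d/dp)·(p/Q_d) ⇒ Q_d = (dQ_d/dp)·p/Ed = (-541)·35.4/(-1.3) = 14731.84615…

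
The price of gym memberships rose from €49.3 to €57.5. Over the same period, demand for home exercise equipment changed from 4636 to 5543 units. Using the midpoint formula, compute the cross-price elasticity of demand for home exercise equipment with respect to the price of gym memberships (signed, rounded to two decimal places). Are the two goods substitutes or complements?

1.16; substitutes

%ΔQ_{home exercise equipment} = (5543 − 4636)/avg = 907/5089.5 = 0.178210…
%ΔP_{gym memberships} = (57.5 − 49.3)/avg = 8.2/53.4 = 0.153558…
E_cross = (907/5089.5) / (8.2/53.4) = 1.1605…
E_cross > 0 ⇒ the goods are substitutes.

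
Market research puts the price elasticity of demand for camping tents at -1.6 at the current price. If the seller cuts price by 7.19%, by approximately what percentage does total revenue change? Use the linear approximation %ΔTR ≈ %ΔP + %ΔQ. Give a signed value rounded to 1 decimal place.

+4.3%

%ΔQ ≈ Ed × %ΔP = (-1.6) × (-7.19%) = +11.5040%
%ΔTR ≈ %ΔP + %ΔQ = (-7.19%) + (+11.5040%) = +4.3140%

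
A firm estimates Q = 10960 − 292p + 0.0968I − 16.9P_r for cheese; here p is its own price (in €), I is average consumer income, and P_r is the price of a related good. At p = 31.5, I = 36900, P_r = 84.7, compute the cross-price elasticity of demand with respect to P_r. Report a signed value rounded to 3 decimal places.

At the given values, Q = 10960 − 292(31.5) + 0.0968(36900) − 16.9(84.7) = 3902.49.
∂Q/∂P_r = -16.9.
E = (-16.9) × (84.7/3902.49) = -0.36679…

-0.367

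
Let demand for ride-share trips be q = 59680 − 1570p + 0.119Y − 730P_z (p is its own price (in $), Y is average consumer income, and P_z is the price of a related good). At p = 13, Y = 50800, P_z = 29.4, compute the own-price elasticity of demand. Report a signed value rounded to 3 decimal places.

-0.856

At the given values, q = 59680 − 1570(13) + 0.119(50800) − 730(29.4) = 23853.2.
∂q/∂p = −1570.
E = (-1570) × (13/23853.2) = -0.85565…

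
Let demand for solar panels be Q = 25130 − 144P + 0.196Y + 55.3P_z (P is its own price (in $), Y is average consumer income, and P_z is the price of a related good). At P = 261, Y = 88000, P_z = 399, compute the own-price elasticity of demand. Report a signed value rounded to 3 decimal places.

-1.399

At the given values, Q = 25130 − 144(261) + 0.196(88000) + 55.3(399) = 26858.7.
∂Q/∂P = −144.
E = (-144) × (261/26858.7) = -1.39932…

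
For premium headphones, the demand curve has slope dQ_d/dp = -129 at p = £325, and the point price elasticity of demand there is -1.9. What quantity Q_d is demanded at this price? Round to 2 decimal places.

Ed = (dQ_d/dp)·(p/Q_d) ⇒ Q_d = (dQ_d/dp)·p/Ed = (-129)·325/(-1.9) = 22065.7894…

22065.79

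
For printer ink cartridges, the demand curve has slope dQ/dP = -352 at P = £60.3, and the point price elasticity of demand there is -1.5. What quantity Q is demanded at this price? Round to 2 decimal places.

14150.40

Ed = (dQ/dP)·(P/Q) ⇒ Q = (dQ/dP)·P/Ed = (-352)·60.3/(-1.5) = 14150.4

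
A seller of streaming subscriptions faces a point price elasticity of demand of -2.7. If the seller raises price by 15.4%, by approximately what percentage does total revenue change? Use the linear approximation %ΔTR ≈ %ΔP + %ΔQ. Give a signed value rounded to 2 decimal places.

-26.18%

%ΔQ ≈ Ed × %ΔP = (-2.7) × (+15.4%) = -41.5800%
%ΔTR ≈ %ΔP + %ΔQ = (+15.4%) + (-41.5800%) = -26.1800%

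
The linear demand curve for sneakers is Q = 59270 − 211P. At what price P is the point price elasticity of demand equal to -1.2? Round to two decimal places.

153.22

Ed = −211P/(59270 − 211P). Set this equal to -1.2:
211P = 1.2·(59270 − 211P) ⇒ 211P(1 + 1.2) = 1.2·59270
P = 1.2·59270 / (211·2.2) = 153.2184…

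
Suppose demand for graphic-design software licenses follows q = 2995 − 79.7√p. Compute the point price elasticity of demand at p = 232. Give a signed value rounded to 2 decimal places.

-0.34

dq/dp = −79.7/(2√p) = -2.61628. At p = 232, q = 1781.05.
Ed = (dq/dp)·(p/q) = (-2.61628) × (232/1781.05) = -0.3407…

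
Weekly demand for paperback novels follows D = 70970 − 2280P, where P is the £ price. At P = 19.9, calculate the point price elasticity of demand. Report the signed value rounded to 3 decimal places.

dD/dP = −2280. At P = 19.9, D = 70970 − 2280(19.9) = 25598.
Ed = (dD/dP)·(P/D) = −2280 × (19.9/25598) = -1.77248…

-1.772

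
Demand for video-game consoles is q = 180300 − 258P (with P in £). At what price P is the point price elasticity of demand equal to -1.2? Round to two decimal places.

Ed = −258P/(180300 − 258P). Set this equal to -1.2:
258P = 1.2·(180300 − 258P) ⇒ 258P(1 + 1.2) = 1.2·180300
P = 1.2·180300 / (258·2.2) = 381.1839…

381.18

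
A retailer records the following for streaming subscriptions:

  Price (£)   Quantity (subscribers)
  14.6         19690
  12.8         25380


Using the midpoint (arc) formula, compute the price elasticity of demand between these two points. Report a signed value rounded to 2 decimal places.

%ΔQ = (25380 − 19690) / [(19690 + 25380)/2] = 5690/22535 = 0.252496…
%ΔP = (12.8 − 14.6) / [(14.6 + 12.8)/2] = -1.8/13.7 = -0.131386…
Arc Ed = %ΔQ / %ΔP = (5690/22535) / (-1.8/13.7) = -1.9217…

-1.92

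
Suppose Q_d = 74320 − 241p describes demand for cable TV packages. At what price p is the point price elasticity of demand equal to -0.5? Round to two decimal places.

102.79

Ed = −241p/(74320 − 241p). Set this equal to -0.5:
241p = 0.5·(74320 − 241p) ⇒ 241p(1 + 0.5) = 0.5·74320
p = 0.5·74320 / (241·1.5) = 102.7939…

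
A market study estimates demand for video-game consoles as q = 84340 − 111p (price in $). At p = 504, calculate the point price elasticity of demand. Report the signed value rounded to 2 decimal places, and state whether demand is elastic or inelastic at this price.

-1.97; elastic

dq/dp = −111. At p = 504, q = 84340 − 111(504) = 28396.
Ed = (dq/dp)·(p/q) = −111 × (504/28396) = -1.9701…
|Ed| = 1.97 > 1, so demand is elastic.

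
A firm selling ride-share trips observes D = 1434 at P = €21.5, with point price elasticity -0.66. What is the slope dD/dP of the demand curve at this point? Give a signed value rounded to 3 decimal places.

-44.020

Ed = (dD/dP)·(P/D) ⇒ dD/dP = Ed·D/P = (-0.66)·1434/21.5 = -44.02046…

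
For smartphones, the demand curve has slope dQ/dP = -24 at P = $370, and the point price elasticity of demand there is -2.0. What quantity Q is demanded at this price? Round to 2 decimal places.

4440.00

Ed = (dQ/dP)·(P/Q) ⇒ Q = (dQ/dP)·P/Ed = (-24)·370/(-2.0) = 4440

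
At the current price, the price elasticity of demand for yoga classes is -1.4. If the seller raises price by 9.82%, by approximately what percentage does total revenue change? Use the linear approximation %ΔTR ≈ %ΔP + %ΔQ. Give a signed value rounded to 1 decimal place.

%ΔQ ≈ Ed × %ΔP = (-1.4) × (+9.82%) = -13.7480%
%ΔTR ≈ %ΔP + %ΔQ = (+9.82%) + (-13.7480%) = -3.9280%

-3.9%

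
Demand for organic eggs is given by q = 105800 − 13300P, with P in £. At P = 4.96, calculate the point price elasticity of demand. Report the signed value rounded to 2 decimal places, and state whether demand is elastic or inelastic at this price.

-1.66; elastic

dq/dP = −13300. At P = 4.96, q = 105800 − 13300(4.96) = 39832.
Ed = (dq/dP)·(P/q) = −13300 × (4.96/39832) = -1.6561…
|Ed| = 1.66 > 1, so demand is elastic.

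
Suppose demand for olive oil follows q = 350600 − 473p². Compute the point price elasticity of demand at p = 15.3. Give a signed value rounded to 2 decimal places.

dq/dp = −2·473·p = -14473.8. At p = 15.3, q = 239875.43.
Ed = (dq/dp)·(p/q) = (-14473.8) × (15.3/239875.43) = -0.9231…

-0.92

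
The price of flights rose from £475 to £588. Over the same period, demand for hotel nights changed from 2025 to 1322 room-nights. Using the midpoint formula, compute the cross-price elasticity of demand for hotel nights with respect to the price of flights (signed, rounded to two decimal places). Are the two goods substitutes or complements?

%ΔQ_{hotel nights} = (1322 − 2025)/avg = -703/1673.5 = -0.420077…
%ΔP_{flights} = (588 − 475)/avg = 113/531.5 = 0.212605…
E_cross = (-703/1673.5) / (113/531.5) = -1.9758…
E_cross < 0 ⇒ the goods are complements.

-1.98; complements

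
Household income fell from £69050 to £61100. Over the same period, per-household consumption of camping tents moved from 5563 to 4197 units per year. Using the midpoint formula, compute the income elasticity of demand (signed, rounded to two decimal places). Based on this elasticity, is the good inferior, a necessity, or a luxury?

2.29; luxury

%ΔQ = (4197 − 5563)/[( 5563 + 4197)/2] = -1366/4880 = -0.279918…
%ΔIncome = (61100 − 69050)/[( 69050 + 61100)/2] = -7950/65075 = -0.122166…
E_income = (-1366/4880) / (-7950/65075) = 2.2912…
E_income > 1 ⇒ normal good, luxury.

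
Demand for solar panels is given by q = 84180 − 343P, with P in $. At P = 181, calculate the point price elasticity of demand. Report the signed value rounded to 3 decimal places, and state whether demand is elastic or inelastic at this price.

-2.810; elastic

dq/dP = −343. At P = 181, q = 84180 − 343(181) = 22097.
Ed = (dq/dP)·(P/q) = −343 × (181/22097) = -2.80956…
|Ed| = 2.810 > 1, so demand is elastic.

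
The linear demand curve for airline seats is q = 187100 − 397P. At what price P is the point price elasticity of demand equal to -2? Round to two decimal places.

314.19

Ed = −397P/(187100 − 397P). Set this equal to -2:
397P = 2·(187100 − 397P) ⇒ 397P(1 + 2) = 2·187100
P = 2·187100 / (397·3) = 314.1897…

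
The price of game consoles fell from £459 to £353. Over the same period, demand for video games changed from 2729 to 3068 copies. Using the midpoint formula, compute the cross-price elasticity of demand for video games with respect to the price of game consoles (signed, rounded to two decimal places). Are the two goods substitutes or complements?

-0.45; complements

%ΔQ_{video games} = (3068 − 2729)/avg = 339/2898.5 = 0.116957…
%ΔP_{game consoles} = (353 − 459)/avg = -106/406 = -0.261083…
E_cross = (339/2898.5) / (-106/406) = -0.4479…
E_cross < 0 ⇒ the goods are complements.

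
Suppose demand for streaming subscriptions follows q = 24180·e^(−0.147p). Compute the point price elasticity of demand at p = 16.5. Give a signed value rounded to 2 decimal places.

-2.43

dq/dp = −0.147·q = -314.335. At p = 16.5, q = 2138.33.
Ed = (dq/dp)·(p/q) = (-314.335) × (16.5/2138.33) = -2.4255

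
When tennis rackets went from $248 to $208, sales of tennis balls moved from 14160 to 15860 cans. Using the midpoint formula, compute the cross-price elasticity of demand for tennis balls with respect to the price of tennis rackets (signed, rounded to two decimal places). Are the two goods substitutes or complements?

-0.65; complements

%ΔQ_{tennis balls} = (15860 − 14160)/avg = 1700/15010 = 0.113257…
%ΔP_{tennis rackets} = (208 − 248)/avg = -40/228 = -0.175438…
E_cross = (1700/15010) / (-40/228) = -0.6455…
E_cross < 0 ⇒ the goods are complements.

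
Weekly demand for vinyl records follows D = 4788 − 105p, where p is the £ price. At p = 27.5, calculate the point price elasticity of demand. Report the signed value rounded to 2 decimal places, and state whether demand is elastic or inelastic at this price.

-1.52; elastic

dD/dp = −105. At p = 27.5, D = 4788 − 105(27.5) = 1900.5.
Ed = (dD/dp)·(p/D) = −105 × (27.5/1900.5) = -1.5193…
|Ed| = 1.52 > 1, so demand is elastic.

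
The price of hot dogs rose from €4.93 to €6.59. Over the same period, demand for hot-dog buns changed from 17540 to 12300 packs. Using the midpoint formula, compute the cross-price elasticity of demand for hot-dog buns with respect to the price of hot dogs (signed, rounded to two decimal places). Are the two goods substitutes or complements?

%ΔQ_{hot-dog buns} = (12300 − 17540)/avg = -5240/14920 = -0.351206…
%ΔP_{hot dogs} = (6.59 − 4.93)/avg = 1.66/5.76 = 0.288194…
E_cross = (-5240/14920) / (1.66/5.76) = -1.2186…
E_cross < 0 ⇒ the goods are complements.

-1.22; complements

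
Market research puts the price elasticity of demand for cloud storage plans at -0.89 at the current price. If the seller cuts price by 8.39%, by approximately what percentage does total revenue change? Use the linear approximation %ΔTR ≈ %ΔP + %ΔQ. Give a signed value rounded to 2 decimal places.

-0.92%

%ΔQ ≈ Ed × %ΔP = (-0.89) × (-8.39%) = +7.4671%
%ΔTR ≈ %ΔP + %ΔQ = (-8.39%) + (+7.4671%) = -0.9229%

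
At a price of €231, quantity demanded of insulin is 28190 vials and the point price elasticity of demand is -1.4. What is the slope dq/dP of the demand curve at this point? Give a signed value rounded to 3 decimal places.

Ed = (dq/dP)·(P/q) ⇒ dq/dP = Ed·q/P = (-1.4)·28190/231 = -170.84848…

-170.848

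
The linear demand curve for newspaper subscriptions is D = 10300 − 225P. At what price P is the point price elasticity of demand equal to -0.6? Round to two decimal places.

17.17

Ed = −225P/(10300 − 225P). Set this equal to -0.6:
225P = 0.6·(10300 − 225P) ⇒ 225P(1 + 0.6) = 0.6·10300
P = 0.6·10300 / (225·1.6) = 17.1666…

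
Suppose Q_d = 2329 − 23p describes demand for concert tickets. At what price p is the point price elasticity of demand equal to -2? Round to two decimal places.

Ed = −23p/(2329 − 23p). Set this equal to -2:
23p = 2·(2329 − 23p) ⇒ 23p(1 + 2) = 2·2329
p = 2·2329 / (23·3) = 67.5072…

67.51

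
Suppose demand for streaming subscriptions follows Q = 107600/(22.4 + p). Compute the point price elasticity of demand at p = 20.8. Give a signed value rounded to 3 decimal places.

-0.481

dQ/dp = −107600/(22.4 + p)² = -57.656. At p = 20.8, Q = 2490.74.
Ed = (dQ/dp)·(p/Q) = (-57.656) × (20.8/2490.74) = -0.48148…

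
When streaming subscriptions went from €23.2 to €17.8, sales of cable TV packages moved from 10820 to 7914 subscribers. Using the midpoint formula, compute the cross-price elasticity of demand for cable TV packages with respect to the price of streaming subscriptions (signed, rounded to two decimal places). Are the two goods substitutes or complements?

%ΔQ_{cable TV packages} = (7914 − 10820)/avg = -2906/9367 = -0.310238…
%ΔP_{streaming subscriptions} = (17.8 − 23.2)/avg = -5.4/20.5 = -0.263414…
E_cross = (-2906/9367) / (-5.4/20.5) = 1.1777…
E_cross > 0 ⇒ the goods are substitutes.

1.18; substitutes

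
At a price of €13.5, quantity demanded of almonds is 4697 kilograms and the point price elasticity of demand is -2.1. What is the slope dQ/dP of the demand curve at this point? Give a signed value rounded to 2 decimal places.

-730.64

Ed = (dQ/dP)·(P/Q) ⇒ dQ/dP = Ed·Q/P = (-2.1)·4697/13.5 = -730.6444…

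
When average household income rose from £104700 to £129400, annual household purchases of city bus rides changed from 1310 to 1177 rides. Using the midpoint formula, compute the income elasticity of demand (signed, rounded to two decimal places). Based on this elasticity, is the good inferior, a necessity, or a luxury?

%ΔQ = (1177 − 1310)/[( 1310 + 1177)/2] = -133/1243.5 = -0.106956…
%ΔIncome = (129400 − 104700)/[( 104700 + 129400)/2] = 24700/117050 = 0.211020…
E_income = (-133/1243.5) / (24700/117050) = -0.5068…
E_income < 0 ⇒ inferior good.

-0.51; inferior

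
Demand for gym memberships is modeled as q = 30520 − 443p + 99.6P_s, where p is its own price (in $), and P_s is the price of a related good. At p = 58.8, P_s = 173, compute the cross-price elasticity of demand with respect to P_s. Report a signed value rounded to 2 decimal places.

At the given values, q = 30520 − 443(58.8) + 99.6(173) = 21702.4.
∂q/∂P_s = 99.6.
E = (99.6) × (173/21702.4) = 0.7939…

0.79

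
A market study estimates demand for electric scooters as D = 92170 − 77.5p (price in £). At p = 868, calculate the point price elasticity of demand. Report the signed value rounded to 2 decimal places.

-2.70

dD/dp = −77.5. At p = 868, D = 92170 − 77.5(868) = 24900.
Ed = (dD/dp)·(p/D) = −77.5 × (868/24900) = -2.7016…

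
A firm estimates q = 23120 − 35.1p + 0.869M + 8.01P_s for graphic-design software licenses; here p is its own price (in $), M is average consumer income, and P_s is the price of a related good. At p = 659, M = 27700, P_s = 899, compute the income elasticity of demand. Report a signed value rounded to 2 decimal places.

0.77

At the given values, q = 23120 − 35.1(659) + 0.869(27700) + 8.01(899) = 31261.39.
∂q/∂M = 0.869.
E = (0.869) × (27700/31261.39) = 0.7700…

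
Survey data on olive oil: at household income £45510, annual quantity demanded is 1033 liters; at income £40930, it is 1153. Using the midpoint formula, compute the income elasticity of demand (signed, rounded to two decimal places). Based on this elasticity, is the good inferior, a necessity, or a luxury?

-1.04; inferior

%ΔQ = (1153 − 1033)/[( 1033 + 1153)/2] = 120/1093 = 0.109789…
%ΔIncome = (40930 − 45510)/[( 45510 + 40930)/2] = -4580/43220 = -0.105969…
E_income = (120/1093) / (-4580/43220) = -1.0360…
E_income < 0 ⇒ inferior good.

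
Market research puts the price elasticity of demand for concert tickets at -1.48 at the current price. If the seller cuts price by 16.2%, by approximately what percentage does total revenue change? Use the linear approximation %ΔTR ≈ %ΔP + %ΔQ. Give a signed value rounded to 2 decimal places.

+7.78%

%ΔQ ≈ Ed × %ΔP = (-1.48) × (-16.2%) = +23.9760%
%ΔTR ≈ %ΔP + %ΔQ = (-16.2%) + (+23.9760%) = +7.7760%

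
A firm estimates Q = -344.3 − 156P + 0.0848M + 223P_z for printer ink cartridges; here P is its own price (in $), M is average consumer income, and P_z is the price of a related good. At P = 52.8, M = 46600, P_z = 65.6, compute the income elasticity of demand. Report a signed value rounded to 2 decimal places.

0.40

At the given values, Q = -344.3 − 156(52.8) + 0.0848(46600) + 223(65.6) = 9999.38.
∂Q/∂M = 0.0848.
E = (0.0848) × (46600/9999.38) = 0.3951…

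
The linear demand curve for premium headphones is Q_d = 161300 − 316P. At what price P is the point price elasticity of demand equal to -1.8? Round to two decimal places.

Ed = −316P/(161300 − 316P). Set this equal to -1.8:
316P = 1.8·(161300 − 316P) ⇒ 316P(1 + 1.8) = 1.8·161300
P = 1.8·161300 / (316·2.8) = 328.1419…

328.14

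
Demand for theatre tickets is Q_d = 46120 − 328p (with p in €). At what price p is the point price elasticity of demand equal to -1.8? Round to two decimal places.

Ed = −328p/(46120 − 328p). Set this equal to -1.8:
328p = 1.8·(46120 − 328p) ⇒ 328p(1 + 1.8) = 1.8·46120
p = 1.8·46120 / (328·2.8) = 90.3919…

90.39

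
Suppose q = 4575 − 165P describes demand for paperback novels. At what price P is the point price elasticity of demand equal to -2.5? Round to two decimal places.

19.81

Ed = −165P/(4575 − 165P). Set this equal to -2.5:
165P = 2.5·(4575 − 165P) ⇒ 165P(1 + 2.5) = 2.5·4575
P = 2.5·4575 / (165·3.5) = 19.8051…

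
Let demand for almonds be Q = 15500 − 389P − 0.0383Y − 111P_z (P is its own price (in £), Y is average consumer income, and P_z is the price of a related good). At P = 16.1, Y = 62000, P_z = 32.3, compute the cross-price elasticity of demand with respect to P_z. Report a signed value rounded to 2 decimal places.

-1.09

At the given values, Q = 15500 − 389(16.1) − 0.0383(62000) − 111(32.3) = 3277.2.
∂Q/∂P_z = -111.
E = (-111) × (32.3/3277.2) = -1.0940…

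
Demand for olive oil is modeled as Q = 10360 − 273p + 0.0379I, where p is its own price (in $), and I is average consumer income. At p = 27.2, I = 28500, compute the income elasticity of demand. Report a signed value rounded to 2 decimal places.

0.27

At the given values, Q = 10360 − 273(27.2) + 0.0379(28500) = 4014.55.
∂Q/∂I = 0.0379.
E = (0.0379) × (28500/4014.55) = 0.2690…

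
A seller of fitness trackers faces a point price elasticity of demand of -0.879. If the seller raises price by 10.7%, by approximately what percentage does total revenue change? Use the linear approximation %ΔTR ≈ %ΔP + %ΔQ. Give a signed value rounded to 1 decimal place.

+1.3%

%ΔQ ≈ Ed × %ΔP = (-0.879) × (+10.7%) = -9.4053%
%ΔTR ≈ %ΔP + %ΔQ = (+10.7%) + (-9.4053%) = +1.2947%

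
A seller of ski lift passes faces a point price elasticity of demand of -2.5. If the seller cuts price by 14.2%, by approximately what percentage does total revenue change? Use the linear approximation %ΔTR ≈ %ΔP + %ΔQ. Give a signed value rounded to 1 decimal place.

%ΔQ ≈ Ed × %ΔP = (-2.5) × (-14.2%) = +35.5000%
%ΔTR ≈ %ΔP + %ΔQ = (-14.2%) + (+35.5000%) = +21.3000%

+21.3%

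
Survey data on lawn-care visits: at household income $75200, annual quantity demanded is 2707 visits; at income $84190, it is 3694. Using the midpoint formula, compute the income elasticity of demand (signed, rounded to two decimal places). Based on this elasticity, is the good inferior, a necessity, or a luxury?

2.73; luxury

%ΔQ = (3694 − 2707)/[( 2707 + 3694)/2] = 987/3200.5 = 0.308389…
%ΔIncome = (84190 − 75200)/[( 75200 + 84190)/2] = 8990/79695 = 0.112805…
E_income = (987/3200.5) / (8990/79695) = 2.7338…
E_income > 1 ⇒ normal good, luxury.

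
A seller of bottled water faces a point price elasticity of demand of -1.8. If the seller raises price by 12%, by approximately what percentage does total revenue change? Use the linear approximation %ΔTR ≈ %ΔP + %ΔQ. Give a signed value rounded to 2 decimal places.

-9.60%

%ΔQ ≈ Ed × %ΔP = (-1.8) × (+12%) = -21.6000%
%ΔTR ≈ %ΔP + %ΔQ = (+12%) + (-21.6000%) = -9.6000%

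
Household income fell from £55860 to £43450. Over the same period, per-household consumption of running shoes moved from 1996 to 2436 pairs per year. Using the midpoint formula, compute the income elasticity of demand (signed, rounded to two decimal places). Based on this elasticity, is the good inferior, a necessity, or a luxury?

-0.79; inferior

%ΔQ = (2436 − 1996)/[( 1996 + 2436)/2] = 440/2216 = 0.198555…
%ΔIncome = (43450 − 55860)/[( 55860 + 43450)/2] = -12410/49655 = -0.249924…
E_income = (440/2216) / (-12410/49655) = -0.7944…
E_income < 0 ⇒ inferior good.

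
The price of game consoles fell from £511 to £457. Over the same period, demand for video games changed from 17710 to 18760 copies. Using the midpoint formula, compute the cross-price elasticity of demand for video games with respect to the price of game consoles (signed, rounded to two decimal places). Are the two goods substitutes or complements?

%ΔQ_{video games} = (18760 − 17710)/avg = 1050/18235 = 0.057581…
%ΔP_{game consoles} = (457 − 511)/avg = -54/484 = -0.111570…
E_cross = (1050/18235) / (-54/484) = -0.5161…
E_cross < 0 ⇒ the goods are complements.

-0.52; complements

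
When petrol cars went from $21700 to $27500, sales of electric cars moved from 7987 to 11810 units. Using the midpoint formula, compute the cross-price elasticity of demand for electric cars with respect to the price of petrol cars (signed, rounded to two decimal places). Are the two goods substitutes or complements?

1.64; substitutes

%ΔQ_{electric cars} = (11810 − 7987)/avg = 3823/9898.5 = 0.386220…
%ΔP_{petrol cars} = (27500 − 21700)/avg = 5800/24600 = 0.235772…
E_cross = (3823/9898.5) / (5800/24600) = 1.6381…
E_cross > 0 ⇒ the goods are substitutes.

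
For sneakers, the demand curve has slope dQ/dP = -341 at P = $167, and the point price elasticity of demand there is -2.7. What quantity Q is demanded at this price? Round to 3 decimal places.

21091.481

Ed = (dQ/dP)·(P/Q) ⇒ Q = (dQ/dP)·P/Ed = (-341)·167/(-2.7) = 21091.48148…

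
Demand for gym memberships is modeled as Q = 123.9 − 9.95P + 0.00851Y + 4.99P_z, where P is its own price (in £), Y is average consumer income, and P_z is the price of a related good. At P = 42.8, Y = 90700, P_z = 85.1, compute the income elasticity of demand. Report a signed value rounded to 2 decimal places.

At the given values, Q = 123.9 − 9.95(42.8) + 0.00851(90700) + 4.99(85.1) = 894.546.
∂Q/∂Y = 0.00851.
E = (0.00851) × (90700/894.546) = 0.8628…

0.86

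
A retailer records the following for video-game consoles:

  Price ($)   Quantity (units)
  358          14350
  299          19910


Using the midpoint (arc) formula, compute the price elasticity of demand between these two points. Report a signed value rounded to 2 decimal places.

%ΔQ = (19910 − 14350) / [(14350 + 19910)/2] = 5560/17130 = 0.324576…
%ΔP = (299 − 358) / [(358 + 299)/2] = -59/328.5 = -0.179604…
Arc Ed = %ΔQ / %ΔP = (5560/17130) / (-59/328.5) = -1.8071…

-1.81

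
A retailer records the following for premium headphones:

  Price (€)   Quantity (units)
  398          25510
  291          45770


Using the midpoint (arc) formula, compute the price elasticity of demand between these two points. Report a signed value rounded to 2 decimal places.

%ΔQ = (45770 − 25510) / [(25510 + 45770)/2] = 20260/35640 = 0.568462…
%ΔP = (291 − 398) / [(398 + 291)/2] = -107/344.5 = -0.310595…
Arc Ed = %ΔQ / %ΔP = (20260/35640) / (-107/344.5) = -1.8302…

-1.83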